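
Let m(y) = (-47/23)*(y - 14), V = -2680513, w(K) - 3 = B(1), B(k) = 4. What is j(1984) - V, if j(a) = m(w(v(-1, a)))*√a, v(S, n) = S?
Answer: 2680513 + 2632*√31/23 ≈ 2.6812e+6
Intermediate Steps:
w(K) = 7 (w(K) = 3 + 4 = 7)
m(y) = 658/23 - 47*y/23 (m(y) = (-47*1/23)*(-14 + y) = -47*(-14 + y)/23 = 658/23 - 47*y/23)
j(a) = 329*√a/23 (j(a) = (658/23 - 47/23*7)*√a = (658/23 - 329/23)*√a = 329*√a/23)
j(1984) - V = 329*√1984/23 - 1*(-2680513) = 329*(8*√31)/23 + 2680513 = 2632*√31/23 + 2680513 = 2680513 + 2632*√31/23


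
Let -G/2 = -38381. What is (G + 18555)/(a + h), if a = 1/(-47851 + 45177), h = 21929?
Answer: 254877658/58638145 ≈ 4.3466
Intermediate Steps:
G = 76762 (G = -2*(-38381) = 76762)
a = -1/2674 (a = 1/(-2674) = -1/2674 ≈ -0.00037397)
(G + 18555)/(a + h) = (76762 + 18555)/(-1/2674 + 21929) = 95317/(58638145/2674) = 95317*(2674/58638145) = 254877658/58638145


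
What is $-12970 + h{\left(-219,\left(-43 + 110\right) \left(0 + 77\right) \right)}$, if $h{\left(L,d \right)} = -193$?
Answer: $-13163$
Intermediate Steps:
$-12970 + h{\left(-219,\left(-43 + 110\right) \left(0 + 77\right) \right)} = -12970 - 193 = -13163$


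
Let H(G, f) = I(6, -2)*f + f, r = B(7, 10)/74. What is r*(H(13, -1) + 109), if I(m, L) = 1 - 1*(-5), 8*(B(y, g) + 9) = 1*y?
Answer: -3315/296 ≈ -11.199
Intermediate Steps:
B(y, g) = -9 + y/8 (B(y, g) = -9 + (1*y)/8 = -9 + y/8)
I(m, L) = 6 (I(m, L) = 1 + 5 = 6)
r = -65/592 (r = (-9 + (⅛)*7)/74 = (-9 + 7/8)*(1/74) = -65/8*1/74 = -65/592 ≈ -0.10980)
H(G, f) = 7*f (H(G, f) = 6*f + f = 7*f)
r*(H(13, -1) + 109) = -65*(7*(-1) + 109)/592 = -65*(-7 + 109)/592 = -65/592*102 = -3315/296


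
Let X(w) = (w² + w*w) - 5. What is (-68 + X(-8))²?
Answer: 3025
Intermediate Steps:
X(w) = -5 + 2*w² (X(w) = (w² + w²) - 5 = 2*w² - 5 = -5 + 2*w²)
(-68 + X(-8))² = (-68 + (-5 + 2*(-8)²))² = (-68 + (-5 + 2*64))² = (-68 + (-5 + 128))² = (-68 + 123)² = 55² = 3025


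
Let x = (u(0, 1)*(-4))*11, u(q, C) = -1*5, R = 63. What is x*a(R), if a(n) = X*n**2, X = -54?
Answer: -47151720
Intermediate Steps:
u(q, C) = -5
x = 220 (x = -5*(-4)*11 = 20*11 = 220)
a(n) = -54*n**2
x*a(R) = 220*(-54*63**2) = 220*(-54*3969) = 220*(-214326) = -47151720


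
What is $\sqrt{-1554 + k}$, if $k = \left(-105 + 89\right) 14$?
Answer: $i \sqrt{1778} \approx 42.166 i$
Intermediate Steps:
$k = -224$ ($k = \left(-16\right) 14 = -224$)
$\sqrt{-1554 + k} = \sqrt{-1554 - 224} = \sqrt{-1778} = i \sqrt{1778}$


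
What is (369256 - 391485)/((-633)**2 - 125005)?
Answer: -22229/275684 ≈ -0.080632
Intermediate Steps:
(369256 - 391485)/((-633)**2 - 125005) = -22229/(400689 - 125005) = -22229/275684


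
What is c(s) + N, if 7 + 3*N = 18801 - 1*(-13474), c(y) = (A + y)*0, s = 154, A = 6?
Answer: 10756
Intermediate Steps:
c(y) = 0 (c(y) = (6 + y)*0 = 0)
N = 10756 (N = -7/3 + (18801 - 1*(-13474))/3 = -7/3 + (18801 + 13474)/3 = -7/3 + (⅓)*32275 = -7/3 + 32275/3 = 10756)
c(s) + N = 0 + 10756 = 10756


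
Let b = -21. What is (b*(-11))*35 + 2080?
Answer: 10165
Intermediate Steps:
(b*(-11))*35 + 2080 = -21*(-11)*35 + 2080 = 231*35 + 2080 = 8085 + 2080 = 10165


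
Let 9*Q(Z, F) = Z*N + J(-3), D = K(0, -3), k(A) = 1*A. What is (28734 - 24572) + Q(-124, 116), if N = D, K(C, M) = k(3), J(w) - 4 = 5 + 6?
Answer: 12367/3 ≈ 4122.3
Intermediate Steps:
J(w) = 15 (J(w) = 4 + (5 + 6) = 4 + 11 = 15)
k(A) = A
K(C, M) = 3
D = 3
N = 3
Q(Z, F) = 5/3 + Z/3 (Q(Z, F) = (Z*3 + 15)/9 = (3*Z + 15)/9 = (15 + 3*Z)/9 = 5/3 + Z/3)
(28734 - 24572) + Q(-124, 116) = (28734 - 24572) + (5/3 + (1/3)*(-124)) = 4162 + (5/3 - 124/3) = 4162 - 119/3 = 12367/3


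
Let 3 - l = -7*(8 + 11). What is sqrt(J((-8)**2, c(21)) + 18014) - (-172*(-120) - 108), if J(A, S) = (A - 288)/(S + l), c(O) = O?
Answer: -20532 + sqrt(443991918)/157 ≈ -20398.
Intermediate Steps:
l = 136 (l = 3 - (-7)*(8 + 11) = 3 - (-7)*19 = 3 - 1*(-133) = 3 + 133 = 136)
J(A, S) = (-288 + A)/(136 + S) (J(A, S) = (A - 288)/(S + 136) = (-288 + A)/(136 + S))
sqrt(J((-8)**2, c(21)) + 18014) - (-172*(-120) - 108) = sqrt((-288 + (-8)**2)/(136 + 21) + 18014) - (-172*(-120) - 108) = sqrt((-288 + 64)/157 + 18014) - (20640 - 108) = sqrt((1/157)*(-224) + 18014) - 1*20532 = sqrt(-224/157 + 18014) - 20532 = sqrt(2827974/157) - 20532 = sqrt(443991918)/157 - 20532 = -20532 + sqrt(443991918)/157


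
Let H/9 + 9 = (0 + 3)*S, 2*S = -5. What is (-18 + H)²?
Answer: 110889/4 ≈ 27722.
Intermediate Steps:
S = -5/2 (S = (½)*(-5) = -5/2 ≈ -2.5000)
H = -297/2 (H = -81 + 9*((0 + 3)*(-5/2)) = -81 + 9*(3*(-5/2)) = -81 + 9*(-15/2) = -81 - 135/2 = -297/2 ≈ -148.50)
(-18 + H)² = (-18 - 297/2)² = (-333/2)² = 110889/4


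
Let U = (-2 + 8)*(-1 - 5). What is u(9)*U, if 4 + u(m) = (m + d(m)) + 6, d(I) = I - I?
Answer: -396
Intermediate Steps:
d(I) = 0
u(m) = 2 + m (u(m) = -4 + ((m + 0) + 6) = -4 + (m + 6) = -4 + (6 + m) = 2 + m)
U = -36 (U = 6*(-6) = -36)
u(9)*U = (2 + 9)*(-36) = 11*(-36) = -396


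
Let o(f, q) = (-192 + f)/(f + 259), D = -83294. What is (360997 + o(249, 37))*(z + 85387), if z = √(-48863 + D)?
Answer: 15658825893271/508 + 183386533*I*√132157/508 ≈ 3.0824e+10 + 1.3123e+8*I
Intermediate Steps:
o(f, q) = (-192 + f)/(259 + f)
z = I*√132157 (z = √(-48863 - 83294) = √(-132157) = I*√132157 ≈ 363.53*I)
(360997 + o(249, 37))*(z + 85387) = (360997 + (-192 + 249)/(259 + 249))*(I*√132157 + 85387) = (360997 + 57/508)*(85387 + I*√132157) = 183386533*(85387 + I*√132157)/508 = 15658825893271/508 + 183386533*I*√132157/508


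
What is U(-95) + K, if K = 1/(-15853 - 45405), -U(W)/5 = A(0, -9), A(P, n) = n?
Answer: 2756609/61258 ≈ 45.000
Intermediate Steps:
U(W) = 45 (U(W) = -5*(-9) = 45)
K = -1/61258 (K = 1/(-61258) = -1/61258 ≈ -1.6324e-5)
U(-95) + K = 45 - 1/61258 = 2756609/61258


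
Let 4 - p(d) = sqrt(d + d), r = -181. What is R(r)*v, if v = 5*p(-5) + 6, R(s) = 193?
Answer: 5018 - 965*I*sqrt(10) ≈ 5018.0 - 3051.6*I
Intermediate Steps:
p(d) = 4 - sqrt(2)*sqrt(d) (p(d) = 4 - sqrt(d + d) = 4 - sqrt(2*d) = 4 - sqrt(2)*sqrt(d))
v = 26 - 5*I*sqrt(10) (v = 5*(4 - sqrt(2)*sqrt(-5)) + 6 = 5*(4 - sqrt(2)*I*sqrt(5)) + 6 = 5*(4 - I*sqrt(10)) + 6 = (20 - 5*I*sqrt(10)) + 6 = 26 - 5*I*sqrt(10) ≈ 26.0 - 15.811*I)
R(r)*v = 193*(26 - 5*I*sqrt(10)) = 5018 - 965*I*sqrt(10)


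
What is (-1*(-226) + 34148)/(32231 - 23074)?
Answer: 34374/9157 ≈ 3.7538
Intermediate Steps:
(-1*(-226) + 34148)/(32231 - 23074) = (226 + 34148)/9157 = 34374*(1/9157) = 34374/9157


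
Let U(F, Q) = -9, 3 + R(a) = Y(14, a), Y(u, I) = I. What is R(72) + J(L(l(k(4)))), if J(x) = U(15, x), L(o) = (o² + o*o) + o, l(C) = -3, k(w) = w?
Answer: 60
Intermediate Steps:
L(o) = o + 2*o² (L(o) = (o² + o²) + o = 2*o² + o = o + 2*o²)
R(a) = -3 + a
J(x) = -9
R(72) + J(L(l(k(4)))) = (-3 + 72) - 9 = 69 - 9 = 60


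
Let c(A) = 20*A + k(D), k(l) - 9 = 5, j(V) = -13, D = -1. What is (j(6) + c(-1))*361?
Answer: -6859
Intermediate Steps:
k(l) = 14 (k(l) = 9 + 5 = 14)
c(A) = 14 + 20*A (c(A) = 20*A + 14 = 14 + 20*A)
(j(6) + c(-1))*361 = (-13 + (14 + 20*(-1)))*361 = (-13 + (14 - 20))*361 = (-13 - 6)*361 = -19*361 = -6859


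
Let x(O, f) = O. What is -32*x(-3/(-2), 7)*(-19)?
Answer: 912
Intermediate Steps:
-32*x(-3/(-2), 7)*(-19) = -(-96)/(-2)*(-19) = -(-96)*(-1)/2*(-19) = -32*3/2*(-19) = -48*(-19) = 912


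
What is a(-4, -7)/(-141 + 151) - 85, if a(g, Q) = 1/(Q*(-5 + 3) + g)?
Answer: -8499/100 ≈ -84.990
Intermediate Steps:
a(g, Q) = 1/(g - 2*Q) (a(g, Q) = 1/(Q*(-2) + g) = 1/(-2*Q + g) = 1/(g - 2*Q))
a(-4, -7)/(-141 + 151) - 85 = 1/((-141 + 151)*(-4 - 2*(-7))) - 85 = 1/(10*(-4 + 14)) - 85 = (1/10)/10 - 85 = (1/10)*(1/10) - 85 = 1/100 - 85 = -8499/100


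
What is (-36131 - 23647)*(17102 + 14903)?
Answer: -1913194890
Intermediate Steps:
(-36131 - 23647)*(17102 + 14903) = -59778*32005 = -1913194890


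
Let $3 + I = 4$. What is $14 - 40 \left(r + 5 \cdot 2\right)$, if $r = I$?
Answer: $-426$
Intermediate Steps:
$I = 1$ ($I = -3 + 4 = 1$)
$r = 1$
$14 - 40 \left(r + 5 \cdot 2\right) = 14 - 40 \left(1 + 5 \cdot 2\right) = 14 - 40 \left(1 + 10\right) = 14 - 440 = -426$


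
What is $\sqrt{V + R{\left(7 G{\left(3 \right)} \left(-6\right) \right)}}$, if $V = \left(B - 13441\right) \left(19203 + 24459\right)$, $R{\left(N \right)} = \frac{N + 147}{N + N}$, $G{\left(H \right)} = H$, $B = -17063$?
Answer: $\frac{i \sqrt{47947163331}}{6} \approx 36495.0 i$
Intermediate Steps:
$R{\left(N \right)} = \frac{147 + N}{2 N}$
$V = -1331865648$ ($V = \left(-17063 - 13441\right) \left(19203 + 24459\right) = \left(-30504\right) 43662 = -1331865648$)
$\sqrt{V + R{\left(7 G{\left(3 \right)} \left(-6\right) \right)}} = \sqrt{-1331865648 + \frac{147 + 7 \cdot 3 \left(-6\right)}{2 \cdot 7 \cdot 3 \left(-6\right)}} = \sqrt{-1331865648 + \frac{147 + 21 \left(-6\right)}{2 \cdot 21 \left(-6\right)}} = \sqrt{-1331865648 + \frac{147 - 126}{2 \left(-126\right)}} = \sqrt{-1331865648 + \frac{1}{2} \left(- \frac{1}{126}\right) 21} = \sqrt{-1331865648 - \frac{1}{12}} = \sqrt{- \frac{15982387777}{12}} = \frac{i \sqrt{47947163331}}{6}$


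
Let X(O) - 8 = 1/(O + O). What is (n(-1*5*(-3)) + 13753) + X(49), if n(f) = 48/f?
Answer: 6744463/490 ≈ 13764.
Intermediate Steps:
X(O) = 8 + 1/(2*O) (X(O) = 8 + 1/(O + O) = 8 + 1/(2*O))
(n(-1*5*(-3)) + 13753) + X(49) = (48/((-1*5*(-3))) + 13753) + (8 + (½)/49) = (48/((-5*(-3))) + 13753) + (8 + (½)*(1/49)) = (48/15 + 13753) + (8 + 1/98) = (48*(1/15) + 13753) + 785/98 = (16/5 + 13753) + 785/98 = 68781/5 + 785/98 = 6744463/490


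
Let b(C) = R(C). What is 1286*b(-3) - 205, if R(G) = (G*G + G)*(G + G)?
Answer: -46501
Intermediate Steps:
R(G) = 2*G*(G + G²) (R(G) = (G² + G)*(2*G) = (G + G²)*(2*G) = 2*G*(G + G²))
b(C) = 2*C²*(1 + C)
1286*b(-3) - 205 = 1286*(2*(-3)²*(1 - 3)) - 205 = 1286*(2*9*(-2)) - 205 = 1286*(-36) - 205 = -46296 - 205 = -46501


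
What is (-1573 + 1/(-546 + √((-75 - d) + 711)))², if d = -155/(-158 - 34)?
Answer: 8071956613546667994673/3262273439179225 + 1437505093232*√365871/3262273439179225 ≈ 2.4743e+6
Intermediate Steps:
d = 155/192 (d = -155/(-192) = -155*(-1/192) = 155/192 ≈ 0.80729)
(-1573 + 1/(-546 + √((-75 - d) + 711)))² = (-1573 + 1/(-546 + √((-75 - 1*155/192) + 711)))² = (-1573 + 1/(-546 + √((-75 - 155/192) + 711)))² = (-1573 + 1/(-546 + √(-14555/192 + 711)))² = (-1573 + 1/(-546 + √(121957/192)))² = (-1573 + 1/(-546 + √365871/24))²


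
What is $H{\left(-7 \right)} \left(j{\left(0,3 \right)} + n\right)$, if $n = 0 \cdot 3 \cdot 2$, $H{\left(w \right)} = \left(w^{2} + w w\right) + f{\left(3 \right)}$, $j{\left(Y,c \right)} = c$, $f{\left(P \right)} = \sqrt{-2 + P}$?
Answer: $297$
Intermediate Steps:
$H{\left(w \right)} = 1 + 2 w^{2}$ ($H{\left(w \right)} = \left(w^{2} + w w\right) + \sqrt{-2 + 3} = \left(w^{2} + w^{2}\right) + \sqrt{1} = 2 w^{2} + 1 = 1 + 2 w^{2}$)
$n = 0$ ($n = 0 \cdot 2 = 0$)
$H{\left(-7 \right)} \left(j{\left(0,3 \right)} + n\right) = \left(1 + 2 \left(-7\right)^{2}\right) \left(3 + 0\right) = \left(1 + 2 \cdot 49\right) 3 = \left(1 + 98\right) 3 = 99 \cdot 3 = 297$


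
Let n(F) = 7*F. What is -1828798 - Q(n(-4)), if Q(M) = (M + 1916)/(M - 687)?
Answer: -1307588682/715 ≈ -1.8288e+6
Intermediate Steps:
Q(M) = (1916 + M)/(-687 + M)
-1828798 - Q(n(-4)) = -1828798 - (1916 + 7*(-4))/(-687 + 7*(-4)) = -1828798 - (1916 - 28)/(-687 - 28) = -1828798 - 1888/(-715) = -1828798 - (-1)*1888/715 = -1828798 - 1*(-1888/715) = -1828798 + 1888/715 = -1307588682/715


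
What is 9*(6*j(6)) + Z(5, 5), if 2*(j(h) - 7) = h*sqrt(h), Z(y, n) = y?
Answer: 383 + 162*sqrt(6) ≈ 779.82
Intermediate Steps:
j(h) = 7 + h**(3/2)/2 (j(h) = 7 + (h*sqrt(h))/2 = 7 + h**(3/2)/2)
9*(6*j(6)) + Z(5, 5) = 9*(6*(7 + 6**(3/2)/2)) + 5 = 9*(6*(7 + (6*sqrt(6))/2)) + 5 = 9*(6*(7 + 3*sqrt(6))) + 5 = 9*(42 + 18*sqrt(6)) + 5 = (378 + 162*sqrt(6)) + 5 = 383 + 162*sqrt(6)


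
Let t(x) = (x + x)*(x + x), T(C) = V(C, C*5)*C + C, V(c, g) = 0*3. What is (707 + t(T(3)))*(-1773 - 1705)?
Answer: -2584154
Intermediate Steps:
V(c, g) = 0
T(C) = C (T(C) = 0*C + C = 0 + C = C)
t(x) = 4*x² (t(x) = (2*x)*(2*x) = 4*x²)
(707 + t(T(3)))*(-1773 - 1705) = (707 + 4*3²)*(-1773 - 1705) = (707 + 4*9)*(-3478) = (707 + 36)*(-3478) = 743*(-3478) = -2584154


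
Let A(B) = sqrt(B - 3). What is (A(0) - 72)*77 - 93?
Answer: -5637 + 77*I*sqrt(3) ≈ -5637.0 + 133.37*I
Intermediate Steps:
A(B) = sqrt(-3 + B)
(A(0) - 72)*77 - 93 = (sqrt(-3 + 0) - 72)*77 - 93 = (sqrt(-3) - 72)*77 - 93 = (I*sqrt(3) - 72)*77 - 93 = (-72 + I*sqrt(3))*77 - 93 = (-5544 + 77*I*sqrt(3)) - 93 = -5637 + 77*I*sqrt(3)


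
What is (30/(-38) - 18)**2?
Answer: 127449/361 ≈ 353.04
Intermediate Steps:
(30/(-38) - 18)**2 = (30*(-1/38) - 18)**2 = (-15/19 - 18)**2 = (-357/19)**2 = 127449/361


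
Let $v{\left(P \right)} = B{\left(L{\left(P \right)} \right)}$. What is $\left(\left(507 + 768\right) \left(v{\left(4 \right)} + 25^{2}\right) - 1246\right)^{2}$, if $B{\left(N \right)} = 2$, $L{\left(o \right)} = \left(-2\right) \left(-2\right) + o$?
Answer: $637089716041$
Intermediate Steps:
$L{\left(o \right)} = 4 + o$
$v{\left(P \right)} = 2$
$\left(\left(507 + 768\right) \left(v{\left(4 \right)} + 25^{2}\right) - 1246\right)^{2} = \left(\left(507 + 768\right) \left(2 + 25^{2}\right) - 1246\right)^{2} = \left(1275 \left(2 + 625\right) - 1246\right)^{2} = \left(1275 \cdot 627 - 1246\right)^{2} = \left(799425 - 1246\right)^{2} = 798179^{2} = 637089716041$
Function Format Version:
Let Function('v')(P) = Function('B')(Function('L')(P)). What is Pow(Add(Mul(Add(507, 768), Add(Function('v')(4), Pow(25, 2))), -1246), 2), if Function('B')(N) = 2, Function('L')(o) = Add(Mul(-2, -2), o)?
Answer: 637089716041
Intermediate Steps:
Function('L')(o) = Add(4, o)
Function('v')(P) = 2
Pow(Add(Mul(Add(507, 768), Add(Function('v')(4), Pow(25, 2))), -1246), 2) = Pow(Add(Mul(Add(507, 768), Add(2, Pow(25, 2))), -1246), 2) = Pow(Add(Mul(1275, Add(2, 625)), -1246), 2) = Pow(Add(Mul(1275, 627), -1246), 2) = Pow(Add(799425, -1246), 2) = Pow(798179, 2) = 637089716041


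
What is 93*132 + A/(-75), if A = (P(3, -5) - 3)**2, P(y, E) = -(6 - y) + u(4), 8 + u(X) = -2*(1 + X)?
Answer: 306708/25 ≈ 12268.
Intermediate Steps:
u(X) = -10 - 2*X (u(X) = -8 - 2*(1 + X) = -8 + (-2 - 2*X) = -10 - 2*X)
P(y, E) = -24 + y (P(y, E) = -(6 - y) + (-10 - 2*4) = (-6 + y) + (-10 - 8) = (-6 + y) - 18 = -24 + y)
A = 576 (A = ((-24 + 3) - 3)**2 = (-21 - 3)**2 = (-24)**2 = 576)
93*132 + A/(-75) = 93*132 + 576/(-75) = 12276 + 576*(-1/75) = 12276 - 192/25 = 306708/25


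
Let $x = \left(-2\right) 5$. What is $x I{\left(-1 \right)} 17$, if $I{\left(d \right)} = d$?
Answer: $170$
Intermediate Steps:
$x = -10$
$x I{\left(-1 \right)} 17 = \left(-10\right) \left(-1\right) 17 = 10 \cdot 17 = 170$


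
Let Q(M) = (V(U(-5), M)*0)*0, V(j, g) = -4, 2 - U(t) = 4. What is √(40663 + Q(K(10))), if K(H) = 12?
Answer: √40663 ≈ 201.65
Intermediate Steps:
U(t) = -2 (U(t) = 2 - 1*4 = 2 - 4 = -2)
Q(M) = 0 (Q(M) = -4*0*0 = 0*0 = 0)
√(40663 + Q(K(10))) = √(40663 + 0) = √40663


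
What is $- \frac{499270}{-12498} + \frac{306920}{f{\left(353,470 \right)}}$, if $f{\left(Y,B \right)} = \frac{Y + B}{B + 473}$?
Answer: $\frac{1808825774045}{5142927} \approx 3.5171 \cdot 10^{5}$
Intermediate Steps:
$f{\left(Y,B \right)} = \frac{B + Y}{473 + B}$
$- \frac{499270}{-12498} + \frac{306920}{f{\left(353,470 \right)}} = - \frac{499270}{-12498} + \frac{306920}{\frac{1}{473 + 470} \left(470 + 353\right)} = \left(-499270\right) \left(- \frac{1}{12498}\right) + \frac{306920}{\frac{1}{943} \cdot 823} = \frac{249635}{6249} + \frac{306920}{\frac{1}{943} \cdot 823} = \frac{249635}{6249} + \frac{306920}{\frac{823}{943}} = \frac{249635}{6249} + 306920 \cdot \frac{943}{823} = \frac{249635}{6249} + \frac{289425560}{823} = \frac{1808825774045}{5142927}$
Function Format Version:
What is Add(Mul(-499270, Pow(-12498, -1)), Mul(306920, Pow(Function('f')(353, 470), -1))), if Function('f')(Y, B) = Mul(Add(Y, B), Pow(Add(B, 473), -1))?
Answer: Rational(1808825774045, 5142927) ≈ 3.5171e+5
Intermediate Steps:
Function('f')(Y, B) = Mul(Pow(Add(473, B), -1), Add(B, Y)) (Function('f')(Y, B) = Mul(Add(B, Y), Pow(Add(473, B), -1)) = Mul(Pow(Add(473, B), -1), Add(B, Y)))
Add(Mul(-499270, Pow(-12498, -1)), Mul(306920, Pow(Function('f')(353, 470), -1))) = Add(Mul(-499270, Pow(-12498, -1)), Mul(306920, Pow(Mul(Pow(Add(473, 470), -1), Add(470, 353)), -1))) = Add(Mul(-499270, Rational(-1, 12498)), Mul(306920, Pow(Mul(Pow(943, -1), 823), -1))) = Add(Rational(249635, 6249), Mul(306920, Pow(Mul(Rational(1, 943), 823), -1))) = Add(Rational(249635, 6249), Mul(306920, Pow(Rational(823, 943), -1))) = Add(Rational(249635, 6249), Mul(306920, Rational(943, 823))) = Add(Rational(249635, 6249), Rational(289425560, 823)) = Rational(1808825774045, 5142927)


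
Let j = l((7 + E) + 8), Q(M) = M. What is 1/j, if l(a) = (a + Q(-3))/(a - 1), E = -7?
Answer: 7/5 ≈ 1.4000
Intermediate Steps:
l(a) = (-3 + a)/(-1 + a) (l(a) = (a - 3)/(a - 1) = (-3 + a)/(-1 + a))
j = 5/7 (j = (-3 + ((7 - 7) + 8))/(-1 + ((7 - 7) + 8)) = (-3 + (0 + 8))/(-1 + (0 + 8)) = (-3 + 8)/(-1 + 8) = 5/7 ≈ 0.71429)
1/j = 1/(5/7) = 7/5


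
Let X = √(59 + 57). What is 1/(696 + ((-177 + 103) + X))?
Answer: 311/193384 - √29/193384 ≈ 0.0015804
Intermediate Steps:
X = 2*√29 (X = √116 = 2*√29 ≈ 10.770)
1/(696 + ((-177 + 103) + X)) = 1/(696 + ((-177 + 103) + 2*√29)) = 1/(696 + (-74 + 2*√29)) = 1/(622 + 2*√29)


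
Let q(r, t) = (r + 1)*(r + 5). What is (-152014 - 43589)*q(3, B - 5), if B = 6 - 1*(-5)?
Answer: -6259296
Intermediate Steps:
B = 11 (B = 6 + 5 = 11)
q(r, t) = (1 + r)*(5 + r)
(-152014 - 43589)*q(3, B - 5) = (-152014 - 43589)*(5 + 3**2 + 6*3) = -195603*(5 + 9 + 18) = -195603*32 = -6259296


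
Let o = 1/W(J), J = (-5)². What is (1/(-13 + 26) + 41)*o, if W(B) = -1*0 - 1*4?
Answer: -267/26 ≈ -10.269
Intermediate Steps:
J = 25
W(B) = -4 (W(B) = 0 - 4 = -4)
o = -¼ (o = 1/(-4) = -¼ ≈ -0.25000)
(1/(-13 + 26) + 41)*o = (1/(-13 + 26) + 41)*(-¼) = (1/13 + 41)*(-¼) = (534/13)*(-¼) = -267/26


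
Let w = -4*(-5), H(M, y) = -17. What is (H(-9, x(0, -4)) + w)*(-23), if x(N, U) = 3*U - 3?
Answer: -69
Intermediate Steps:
x(N, U) = -3 + 3*U
w = 20
(H(-9, x(0, -4)) + w)*(-23) = (-17 + 20)*(-23) = 3*(-23) = -69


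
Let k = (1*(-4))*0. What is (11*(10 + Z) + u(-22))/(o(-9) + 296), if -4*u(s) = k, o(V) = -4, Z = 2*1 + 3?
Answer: 165/292 ≈ 0.56507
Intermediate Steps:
k = 0 (k = -4*0 = 0)
Z = 5 (Z = 2 + 3 = 5)
u(s) = 0 (u(s) = -¼*0 = 0)
(11*(10 + Z) + u(-22))/(o(-9) + 296) = (11*(10 + 5) + 0)/(-4 + 296) = (11*15 + 0)/292 = (165 + 0)*(1/292) = 165*(1/292) = 165/292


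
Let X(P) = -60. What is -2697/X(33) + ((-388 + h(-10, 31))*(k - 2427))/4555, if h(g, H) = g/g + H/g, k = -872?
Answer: 29833743/91100 ≈ 327.48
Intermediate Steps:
h(g, H) = 1 + H/g
-2697/X(33) + ((-388 + h(-10, 31))*(k - 2427))/4555 = -2697/(-60) + ((-388 + (31 - 10)/(-10))*(-872 - 2427))/4555 = -2697*(-1/60) + ((-388 - 1/10*21)*(-3299))*(1/4555) = 899/20 + ((-388 - 21/10)*(-3299))*(1/4555) = 899/20 - 3901/10*(-3299)*(1/4555) = 899/20 + (12869399/10)*(1/4555) = 899/20 + 12869399/45550 = 29833743/91100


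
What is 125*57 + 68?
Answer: 7193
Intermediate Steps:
125*57 + 68 = 7125 + 68 = 7193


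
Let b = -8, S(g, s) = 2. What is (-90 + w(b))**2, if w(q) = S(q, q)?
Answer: 7744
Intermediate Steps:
w(q) = 2
(-90 + w(b))**2 = (-90 + 2)**2 = (-88)**2 = 7744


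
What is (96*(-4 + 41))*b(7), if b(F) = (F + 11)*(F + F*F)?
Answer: 3580416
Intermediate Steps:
b(F) = (11 + F)*(F + F²)
(96*(-4 + 41))*b(7) = (96*(-4 + 41))*(7*(11 + 7² + 12*7)) = (96*37)*(7*(11 + 49 + 84)) = 3552*(7*144) = 3552*1008 = 3580416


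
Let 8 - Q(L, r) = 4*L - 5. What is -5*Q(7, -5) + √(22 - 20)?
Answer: 75 + √2 ≈ 76.414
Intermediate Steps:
Q(L, r) = 13 - 4*L (Q(L, r) = 8 - (4*L - 5) = 8 - (-5 + 4*L) = 8 + (5 - 4*L) = 13 - 4*L)
-5*Q(7, -5) + √(22 - 20) = -5*(13 - 4*7) + √(22 - 20) = -5*(13 - 28) + √2 = -5*(-15) + √2 = 75 + √2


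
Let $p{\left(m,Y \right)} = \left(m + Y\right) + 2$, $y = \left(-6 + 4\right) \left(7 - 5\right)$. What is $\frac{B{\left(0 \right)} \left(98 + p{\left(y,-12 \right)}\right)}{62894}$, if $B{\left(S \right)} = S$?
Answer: $0$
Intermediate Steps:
$y = -4$ ($y = \left(-2\right) 2 = -4$)
$p{\left(m,Y \right)} = 2 + Y + m$ ($p{\left(m,Y \right)} = \left(Y + m\right) + 2 = 2 + Y + m$)
$\frac{B{\left(0 \right)} \left(98 + p{\left(y,-12 \right)}\right)}{62894} = \frac{0 \left(98 - 14\right)}{62894} = 0 \left(98 - 14\right) \frac{1}{62894} = 0 \cdot 84 \cdot \frac{1}{62894} = 0 \cdot \frac{1}{62894} = 0$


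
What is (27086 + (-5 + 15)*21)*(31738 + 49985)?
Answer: 2230711008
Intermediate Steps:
(27086 + (-5 + 15)*21)*(31738 + 49985) = (27086 + 10*21)*81723 = (27086 + 210)*81723 = 27296*81723 = 2230711008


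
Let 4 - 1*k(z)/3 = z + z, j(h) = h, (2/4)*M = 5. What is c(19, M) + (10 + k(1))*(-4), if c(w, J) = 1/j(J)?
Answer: -639/10 ≈ -63.900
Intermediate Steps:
M = 10 (M = 2*5 = 10)
k(z) = 12 - 6*z (k(z) = 12 - 3*(z + z) = 12 - 6*z)
c(w, J) = 1/J
c(19, M) + (10 + k(1))*(-4) = 1/10 + (10 + (12 - 6*1))*(-4) = 1/10 + (10 + (12 - 6))*(-4) = 1/10 + (10 + 6)*(-4) = 1/10 + 16*(-4) = 1/10 - 64 = -639/10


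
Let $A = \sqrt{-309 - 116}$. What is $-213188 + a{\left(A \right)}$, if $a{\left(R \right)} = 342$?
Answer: $-212846$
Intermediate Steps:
$A = 5 i \sqrt{17}$ ($A = \sqrt{-425} = 5 i \sqrt{17} \approx 20.616 i$)
$-213188 + a{\left(A \right)} = -213188 + 342 = -212846$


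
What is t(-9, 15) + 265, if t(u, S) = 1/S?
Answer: 3976/15 ≈ 265.07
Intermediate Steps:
t(-9, 15) + 265 = 1/15 + 265 = 3976/15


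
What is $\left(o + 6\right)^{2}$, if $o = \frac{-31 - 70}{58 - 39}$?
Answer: $\frac{169}{361} \approx 0.46814$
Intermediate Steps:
$o = - \frac{101}{19} \approx -5.3158$
$\left(o + 6\right)^{2} = \left(- \frac{101}{19} + 6\right)^{2} = \left(\frac{13}{19}\right)^{2} = \frac{169}{361}$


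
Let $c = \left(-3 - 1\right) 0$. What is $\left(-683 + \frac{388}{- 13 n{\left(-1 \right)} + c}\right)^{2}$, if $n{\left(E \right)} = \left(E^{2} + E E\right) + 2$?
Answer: $\frac{80568576}{169} \approx 4.7674 \cdot 10^{5}$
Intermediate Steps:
$c = 0$ ($c = \left(-4\right) 0 = 0$)
$n{\left(E \right)} = 2 + 2 E^{2}$ ($n{\left(E \right)} = \left(E^{2} + E^{2}\right) + 2 = 2 E^{2} + 2 = 2 + 2 E^{2}$)
$\left(-683 + \frac{388}{- 13 n{\left(-1 \right)} + c}\right)^{2} = \left(-683 + \frac{388}{- 13 \left(2 + 2 \left(-1\right)^{2}\right) + 0}\right)^{2} = \left(-683 + \frac{388}{- 13 \left(2 + 2 \cdot 1\right) + 0}\right)^{2} = \left(-683 + \frac{388}{- 13 \left(2 + 2\right) + 0}\right)^{2} = \left(-683 + \frac{388}{\left(-13\right) 4 + 0}\right)^{2} = \left(-683 + \frac{388}{-52 + 0}\right)^{2} = \left(-683 + \frac{388}{-52}\right)^{2} = \left(-683 + 388 \left(- \frac{1}{52}\right)\right)^{2} = \left(-683 - \frac{97}{13}\right)^{2} = \left(- \frac{8976}{13}\right)^{2} = \frac{80568576}{169}$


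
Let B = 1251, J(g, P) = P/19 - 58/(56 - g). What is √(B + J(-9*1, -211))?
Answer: 2*√472439370/1235 ≈ 35.199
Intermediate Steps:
J(g, P) = -58/(56 - g) + P/19 (J(g, P) = P*(1/19) - 58/(56 - g) = P/19 - 58/(56 - g) = -58/(56 - g) + P/19)
√(B + J(-9*1, -211)) = √(1251 + (1102 - 56*(-211) - (-1899))/(19*(-56 - 9*1))) = √(1251 + (1102 + 11816 - 211*(-9))/(19*(-56 - 9))) = √(1251 + (1/19)*(1102 + 11816 + 1899)/(-65)) = √(1251 + (1/19)*(-1/65)*14817) = √(1251 - 14817/1235) = √(1530168/1235) = 2*√472439370/1235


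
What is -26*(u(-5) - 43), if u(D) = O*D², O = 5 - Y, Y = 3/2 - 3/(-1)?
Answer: 793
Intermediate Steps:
Y = 9/2 (Y = 3*(½) - 3*(-1) = 3/2 + 3 = 9/2 ≈ 4.5000)
O = ½ (O = 5 - 1*9/2 = 5 - 9/2 = ½ ≈ 0.50000)
u(D) = D²/2
-26*(u(-5) - 43) = -26*((½)*(-5)² - 43) = -26*((½)*25 - 43) = -26*(25/2 - 43) = -26*(-61/2) = 793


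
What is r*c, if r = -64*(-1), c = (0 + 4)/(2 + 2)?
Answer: 64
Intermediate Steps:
c = 1 (c = 4/4 = 4*(1/4) = 1)
r = 64
r*c = 64*1 = 64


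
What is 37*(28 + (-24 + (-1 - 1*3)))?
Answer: 0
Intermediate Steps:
37*(28 + (-24 + (-1 - 1*3))) = 37*(28 + (-24 + (-1 - 3))) = 37*(28 + (-24 - 4)) = 37*(28 - 28) = 37*0 = 0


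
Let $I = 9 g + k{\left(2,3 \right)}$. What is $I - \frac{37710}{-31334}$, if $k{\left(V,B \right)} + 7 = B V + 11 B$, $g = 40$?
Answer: $\frac{6160319}{15667} \approx 393.2$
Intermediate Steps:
$k{\left(V,B \right)} = -7 + 11 B + B V$ ($k{\left(V,B \right)} = -7 + \left(B V + 11 B\right) = -7 + \left(11 B + B V\right) = -7 + 11 B + B V$)
$I = 392$ ($I = 9 \cdot 40 + \left(-7 + 11 \cdot 3 + 3 \cdot 2\right) = 360 + \left(-7 + 33 + 6\right) = 360 + 32 = 392$)
$I - \frac{37710}{-31334} = 392 - \frac{37710}{-31334} = 392 - - \frac{18855}{15667} = 392 + \frac{18855}{15667} = \frac{6160319}{15667}$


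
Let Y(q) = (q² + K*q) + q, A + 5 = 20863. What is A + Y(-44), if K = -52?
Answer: 25038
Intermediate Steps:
A = 20858 (A = -5 + 20863 = 20858)
Y(q) = q² - 51*q (Y(q) = (q² - 52*q) + q = q² - 51*q)
A + Y(-44) = 20858 - 44*(-51 - 44) = 20858 - 44*(-95) = 20858 + 4180 = 25038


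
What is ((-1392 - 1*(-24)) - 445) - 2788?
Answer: -4601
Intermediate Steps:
((-1392 - 1*(-24)) - 445) - 2788 = ((-1392 + 24) - 445) - 2788 = (-1368 - 445) - 2788 = -1813 - 2788 = -4601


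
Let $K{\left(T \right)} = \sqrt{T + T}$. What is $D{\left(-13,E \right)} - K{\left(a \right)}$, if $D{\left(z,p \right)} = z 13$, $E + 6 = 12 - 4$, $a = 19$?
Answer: $-169 - \sqrt{38} \approx -175.16$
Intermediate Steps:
$K{\left(T \right)} = \sqrt{2} \sqrt{T}$ ($K{\left(T \right)} = \sqrt{2 T} = \sqrt{2} \sqrt{T}$)
$E = 2$ ($E = -6 + \left(12 - 4\right) = -6 + 8 = 2$)
$D{\left(z,p \right)} = 13 z$
$D{\left(-13,E \right)} - K{\left(a \right)} = 13 \left(-13\right) - \sqrt{2} \sqrt{19} = -169 - \sqrt{38}$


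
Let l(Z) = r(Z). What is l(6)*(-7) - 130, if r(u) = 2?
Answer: -144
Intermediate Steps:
l(Z) = 2
l(6)*(-7) - 130 = 2*(-7) - 130 = -14 - 130 = -144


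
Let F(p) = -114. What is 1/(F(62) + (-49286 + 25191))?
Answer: -1/24209 ≈ -4.1307e-5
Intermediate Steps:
1/(F(62) + (-49286 + 25191)) = 1/(-114 + (-49286 + 25191)) = 1/(-114 - 24095) = 1/(-24209) = -1/24209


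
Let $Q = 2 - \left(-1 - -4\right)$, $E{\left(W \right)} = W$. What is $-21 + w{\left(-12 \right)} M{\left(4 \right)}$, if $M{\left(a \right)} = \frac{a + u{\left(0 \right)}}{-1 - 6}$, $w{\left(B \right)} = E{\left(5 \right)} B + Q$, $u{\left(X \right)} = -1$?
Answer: $\frac{36}{7} \approx 5.1429$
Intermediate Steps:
$Q = -1$ ($Q = 2 - \left(-1 + 4\right) = 2 - 3 = -1$)
$w{\left(B \right)} = -1 + 5 B$ ($w{\left(B \right)} = 5 B - 1 = -1 + 5 B$)
$M{\left(a \right)} = \frac{1}{7} - \frac{a}{7}$ ($M{\left(a \right)} = \frac{a - 1}{-1 - 6} = \frac{-1 + a}{-7} = \left(-1 + a\right) \left(- \frac{1}{7}\right) = \frac{1}{7} - \frac{a}{7}$)
$-21 + w{\left(-12 \right)} M{\left(4 \right)} = -21 + \left(-1 + 5 \left(-12\right)\right) \left(\frac{1}{7} - \frac{4}{7}\right) = -21 + \left(-1 - 60\right) \left(\frac{1}{7} - \frac{4}{7}\right) = -21 - - \frac{183}{7} = -21 + \frac{183}{7} = \frac{36}{7}$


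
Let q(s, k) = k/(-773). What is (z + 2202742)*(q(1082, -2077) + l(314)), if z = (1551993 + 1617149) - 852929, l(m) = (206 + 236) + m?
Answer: 2650208944075/773 ≈ 3.4285e+9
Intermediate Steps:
l(m) = 442 + m
z = 2316213 (z = 3169142 - 852929 = 2316213)
q(s, k) = -k/773 (q(s, k) = k*(-1/773) = -k/773)
(z + 2202742)*(q(1082, -2077) + l(314)) = (2316213 + 2202742)*(-1/773*(-2077) + (442 + 314)) = 4518955*(2077/773 + 756) = 4518955*(586465/773) = 2650208944075/773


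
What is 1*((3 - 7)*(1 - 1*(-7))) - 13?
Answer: -45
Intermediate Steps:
1*((3 - 7)*(1 - 1*(-7))) - 13 = 1*(-4*(1 + 7)) - 13 = 1*(-4*8) - 13 = 1*(-32) - 13 = -32 - 13 = -45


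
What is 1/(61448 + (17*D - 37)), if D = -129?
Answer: 1/59218 ≈ 1.6887e-5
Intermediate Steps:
1/(61448 + (17*D - 37)) = 1/(61448 + (17*(-129) - 37)) = 1/(61448 + (-2193 - 37)) = 1/(61448 - 2230) = 1/59218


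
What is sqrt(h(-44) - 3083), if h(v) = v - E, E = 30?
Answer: I*sqrt(3157) ≈ 56.187*I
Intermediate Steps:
h(v) = -30 + v (h(v) = v - 1*30 = v - 30 = -30 + v)
sqrt(h(-44) - 3083) = sqrt((-30 - 44) - 3083) = sqrt(-74 - 3083) = sqrt(-3157) = I*sqrt(3157)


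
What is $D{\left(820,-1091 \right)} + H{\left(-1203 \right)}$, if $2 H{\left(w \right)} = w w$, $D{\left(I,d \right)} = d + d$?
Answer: $\frac{1442845}{2} \approx 7.2142 \cdot 10^{5}$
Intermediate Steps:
$D{\left(I,d \right)} = 2 d$
$H{\left(w \right)} = \frac{w^{2}}{2}$ ($H{\left(w \right)} = \frac{w w}{2} = \frac{w^{2}}{2}$)
$D{\left(820,-1091 \right)} + H{\left(-1203 \right)} = 2 \left(-1091\right) + \frac{\left(-1203\right)^{2}}{2} = -2182 + \frac{1}{2} \cdot 1447209 = -2182 + \frac{1447209}{2} = \frac{1442845}{2}$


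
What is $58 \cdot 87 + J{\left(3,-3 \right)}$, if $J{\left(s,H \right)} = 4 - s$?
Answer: $5047$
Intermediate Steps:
$58 \cdot 87 + J{\left(3,-3 \right)} = 58 \cdot 87 + \left(4 - 3\right) = 5046 + \left(4 - 3\right) = 5046 + 1 = 5047$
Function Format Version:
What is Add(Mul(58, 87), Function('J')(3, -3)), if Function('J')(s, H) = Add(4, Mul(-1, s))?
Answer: 5047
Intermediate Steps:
Add(Mul(58, 87), Function('J')(3, -3)) = Add(Mul(58, 87), Add(4, Mul(-1, 3))) = Add(5046, Add(4, -3)) = Add(5046, 1) = 5047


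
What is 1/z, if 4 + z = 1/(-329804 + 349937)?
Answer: -20133/80531 ≈ -0.25000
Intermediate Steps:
z = -80531/20133 (z = -4 + 1/(-329804 + 349937) = -4 + 1/20133 = -80531/20133 ≈ -4.0000)
1/z = 1/(-80531/20133) = -20133/80531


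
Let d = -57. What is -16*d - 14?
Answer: 898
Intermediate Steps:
-16*d - 14 = -16*(-57) - 14 = 912 - 14 = 898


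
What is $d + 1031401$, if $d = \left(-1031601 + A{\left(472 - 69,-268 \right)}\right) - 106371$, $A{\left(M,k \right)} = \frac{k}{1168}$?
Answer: $- \frac{31118799}{292} \approx -1.0657 \cdot 10^{5}$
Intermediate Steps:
$A{\left(M,k \right)} = \frac{k}{1168}$ ($A{\left(M,k \right)} = k \frac{1}{1168} = \frac{k}{1168}$)
$d = - \frac{332287891}{292}$ ($d = \left(-1031601 + \frac{1}{1168} \left(-268\right)\right) - 106371 = \left(-1031601 - \frac{67}{292}\right) - 106371 = - \frac{301227559}{292} - 106371 = - \frac{332287891}{292} \approx -1.138 \cdot 10^{6}$)
$d + 1031401 = - \frac{332287891}{292} + 1031401 = - \frac{31118799}{292}$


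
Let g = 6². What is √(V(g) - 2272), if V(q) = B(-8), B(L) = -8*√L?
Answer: 4*√(-142 - I*√2) ≈ 0.23735 - 47.666*I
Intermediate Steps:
g = 36
V(q) = -16*I*√2
√(V(g) - 2272) = √(-16*I*√2 - 2272) = √(-2272 - 16*I*√2)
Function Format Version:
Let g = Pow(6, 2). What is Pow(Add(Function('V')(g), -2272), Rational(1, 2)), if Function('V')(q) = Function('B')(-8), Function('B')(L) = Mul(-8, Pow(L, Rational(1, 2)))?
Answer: Mul(4, Pow(Add(-142, Mul(-1, I, Pow(2, Rational(1, 2)))), Rational(1, 2))) ≈ Add(0.23735, Mul(-47.666, I))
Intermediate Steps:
g = 36
Function('V')(q) = Mul(-16, I, Pow(2, Rational(1, 2))) (Function('V')(q) = Mul(-8, Pow(-8, Rational(1, 2))) = Mul(-8, Mul(2, I, Pow(2, Rational(1, 2)))) = Mul(-16, I, Pow(2, Rational(1, 2))))
Pow(Add(Function('V')(g), -2272), Rational(1, 2)) = Pow(Add(Mul(-16, I, Pow(2, Rational(1, 2))), -2272), Rational(1, 2)) = Pow(Add(-2272, Mul(-16, I, Pow(2, Rational(1, 2)))), Rational(1, 2))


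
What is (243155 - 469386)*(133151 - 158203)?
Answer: 5667539012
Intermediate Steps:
(243155 - 469386)*(133151 - 158203) = -226231*(-25052) = 5667539012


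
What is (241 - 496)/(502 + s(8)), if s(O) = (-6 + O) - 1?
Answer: -255/503 ≈ -0.50696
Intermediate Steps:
s(O) = -7 + O
(241 - 496)/(502 + s(8)) = (241 - 496)/(502 + (-7 + 8)) = -255/(502 + 1) = -255/503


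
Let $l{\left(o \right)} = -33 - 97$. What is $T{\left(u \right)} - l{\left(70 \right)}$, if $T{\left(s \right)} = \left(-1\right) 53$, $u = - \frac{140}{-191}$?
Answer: $77$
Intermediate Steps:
$l{\left(o \right)} = -130$ ($l{\left(o \right)} = -33 - 97 = -130$)
$u = \frac{140}{191}$ ($u = \left(-140\right) \left(- \frac{1}{191}\right) = \frac{140}{191} \approx 0.73298$)
$T{\left(s \right)} = -53$
$T{\left(u \right)} - l{\left(70 \right)} = -53 - -130 = -53 + 130 = 77$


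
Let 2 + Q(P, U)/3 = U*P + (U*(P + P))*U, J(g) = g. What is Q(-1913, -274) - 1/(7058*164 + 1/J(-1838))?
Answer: -1829974869977179478/2127507055 ≈ -8.6015e+8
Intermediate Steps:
Q(P, U) = -6 + 3*P*U + 6*P*U² (Q(P, U) = -6 + 3*(U*P + (U*(P + P))*U) = -6 + 3*(P*U + (U*(2*P))*U) = -6 + 3*(P*U + (2*P*U)*U) = -6 + 3*(P*U + 2*P*U²) = -6 + (3*P*U + 6*P*U²) = -6 + 3*P*U + 6*P*U²)
Q(-1913, -274) - 1/(7058*164 + 1/J(-1838)) = (-6 + 3*(-1913)*(-274) + 6*(-1913)*(-274)²) - 1/(7058*164 + 1/(-1838)) = (-6 + 1572486 + 6*(-1913)*75076) - 1/(1157512 - 1/1838) = (-6 + 1572486 - 861722328) - 1/2127507055/1838 = -860149848 - 1*1838/2127507055 = -860149848 - 1838/2127507055 = -1829974869977179478/2127507055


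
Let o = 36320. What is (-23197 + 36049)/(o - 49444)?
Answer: -189/193 ≈ -0.97927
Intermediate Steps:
(-23197 + 36049)/(o - 49444) = (-23197 + 36049)/(36320 - 49444) = 12852/(-13124) = 12852*(-1/13124) = -189/193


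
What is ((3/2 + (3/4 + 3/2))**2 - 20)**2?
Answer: 9025/256 ≈ 35.254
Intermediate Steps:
((3/2 + (3/4 + 3/2))**2 - 20)**2 = ((3/2 + 9/4)**2 - 20)**2 = ((15/4)**2 - 20)**2 = (225/16 - 20)**2 = (-95/16)**2 = 9025/256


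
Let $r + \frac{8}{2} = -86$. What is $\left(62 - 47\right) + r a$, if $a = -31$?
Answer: $2805$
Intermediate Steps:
$r = -90$ ($r = -4 - 86 = -90$)
$\left(62 - 47\right) + r a = \left(62 - 47\right) - -2790 = 15 + 2790 = 2805$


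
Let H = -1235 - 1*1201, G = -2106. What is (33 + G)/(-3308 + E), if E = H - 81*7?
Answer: 2073/6311 ≈ 0.32847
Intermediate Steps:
H = -2436 (H = -1235 - 1201 = -2436)
E = -3003 (E = -2436 - 81*7 = -2436 - 1*567 = -2436 - 567 = -3003)
(33 + G)/(-3308 + E) = (33 - 2106)/(-3308 - 3003) = -2073/(-6311) = -2073*(-1/6311) = 2073/6311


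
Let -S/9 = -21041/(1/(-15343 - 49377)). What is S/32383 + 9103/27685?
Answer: -6402000081667/16915535 ≈ -3.7847e+5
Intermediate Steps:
S = -12255961680 (S = -(-189369)/(1/(-15343 - 49377)) = -(-189369)/(1/(-64720)) = -(-189369)/(-1/64720) = -(-189369)*(-64720) = -9*1361773520 = -12255961680)
S/32383 + 9103/27685 = -12255961680/32383 + 9103/27685 = -12255961680*1/32383 + 9103*(1/27685) = -231244560/611 + 9103/27685 = -6402000081667/16915535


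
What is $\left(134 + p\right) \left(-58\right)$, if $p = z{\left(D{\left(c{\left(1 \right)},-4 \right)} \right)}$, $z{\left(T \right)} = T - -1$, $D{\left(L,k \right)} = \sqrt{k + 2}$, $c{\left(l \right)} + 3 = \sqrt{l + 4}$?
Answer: $-7830 - 58 i \sqrt{2} \approx -7830.0 - 82.024 i$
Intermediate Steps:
$c{\left(l \right)} = -3 + \sqrt{4 + l}$ ($c{\left(l \right)} = -3 + \sqrt{l + 4} = -3 + \sqrt{4 + l}$)
$D{\left(L,k \right)} = \sqrt{2 + k}$
$z{\left(T \right)} = 1 + T$ ($z{\left(T \right)} = T + 1 = 1 + T$)
$p = 1 + i \sqrt{2}$ ($p = 1 + \sqrt{2 - 4} = 1 + \sqrt{-2} = 1 + i \sqrt{2} \approx 1.0 + 1.4142 i$)
$\left(134 + p\right) \left(-58\right) = \left(134 + \left(1 + i \sqrt{2}\right)\right) \left(-58\right) = \left(135 + i \sqrt{2}\right) \left(-58\right) = -7830 - 58 i \sqrt{2}$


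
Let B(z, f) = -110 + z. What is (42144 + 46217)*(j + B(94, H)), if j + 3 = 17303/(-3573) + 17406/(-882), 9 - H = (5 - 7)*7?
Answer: -96305928823/25011 ≈ -3.8505e+6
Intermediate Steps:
H = 23 (H = 9 - (5 - 7)*7 = 9 - (-2)*7 = 9 - 1*(-14) = 9 + 14 = 23)
j = -4828169/175077 (j = -3 + (17303/(-3573) + 17406/(-882)) = -3 + (17303*(-1/3573) + 17406*(-1/882)) = -3 + (-17303/3573 - 967/49) = -3 - 4302938/175077 = -4828169/175077 ≈ -27.577)
(42144 + 46217)*(j + B(94, H)) = (42144 + 46217)*(-4828169/175077 + (-110 + 94)) = 88361*(-4828169/175077 - 16) = 88361*(-7629401/175077) = -96305928823/25011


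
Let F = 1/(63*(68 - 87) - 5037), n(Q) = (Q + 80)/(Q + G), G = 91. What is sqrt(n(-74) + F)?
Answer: 7*sqrt(80861214)/105978 ≈ 0.59395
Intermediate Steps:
n(Q) = (80 + Q)/(91 + Q) (n(Q) = (Q + 80)/(Q + 91) = (80 + Q)/(91 + Q))
F = -1/6234 (F = 1/(63*(-19) - 5037) = 1/(-1197 - 5037) = 1/(-6234) = -1/6234 ≈ -0.00016041)
sqrt(n(-74) + F) = sqrt((80 - 74)/(91 - 74) - 1/6234) = sqrt(6/17 - 1/6234) = sqrt(37387/105978) = 7*sqrt(80861214)/105978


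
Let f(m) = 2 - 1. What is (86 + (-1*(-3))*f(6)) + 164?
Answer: 253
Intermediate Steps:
f(m) = 1
(86 + (-1*(-3))*f(6)) + 164 = (86 - 1*(-3)*1) + 164 = (86 + 3*1) + 164 = (86 + 3) + 164 = 89 + 164 = 253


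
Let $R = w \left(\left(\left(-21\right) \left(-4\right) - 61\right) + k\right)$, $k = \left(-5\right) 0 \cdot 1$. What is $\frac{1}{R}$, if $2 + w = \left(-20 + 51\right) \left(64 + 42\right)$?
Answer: $\frac{1}{75532} \approx 1.3239 \cdot 10^{-5}$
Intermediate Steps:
$k = 0$ ($k = 0 \cdot 1 = 0$)
$w = 3284$ ($w = -2 + \left(-20 + 51\right) \left(64 + 42\right) = -2 + 31 \cdot 106 = -2 + 3286 = 3284$)
$R = 75532$ ($R = 3284 \left(\left(\left(-21\right) \left(-4\right) - 61\right) + 0\right) = 3284 \left(\left(84 - 61\right) + 0\right) = 3284 \left(23 + 0\right) = 3284 \cdot 23 = 75532$)
$\frac{1}{R} = \frac{1}{75532}$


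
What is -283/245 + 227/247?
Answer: -14286/60515 ≈ -0.23607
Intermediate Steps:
-283/245 + 227/247 = -14286/60515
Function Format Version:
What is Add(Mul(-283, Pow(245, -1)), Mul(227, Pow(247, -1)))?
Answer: Rational(-14286, 60515) ≈ -0.23607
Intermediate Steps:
Add(Mul(-283, Pow(245, -1)), Mul(227, Pow(247, -1))) = Add(Mul(-283, Rational(1, 245)), Mul(227, Rational(1, 247))) = Add(Rational(-283, 245), Rational(227, 247)) = Rational(-14286, 60515)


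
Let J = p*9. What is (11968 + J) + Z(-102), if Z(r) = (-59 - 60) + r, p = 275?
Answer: 14222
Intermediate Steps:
Z(r) = -119 + r
J = 2475 (J = 275*9 = 2475)
(11968 + J) + Z(-102) = (11968 + 2475) + (-119 - 102) = 14443 - 221 = 14222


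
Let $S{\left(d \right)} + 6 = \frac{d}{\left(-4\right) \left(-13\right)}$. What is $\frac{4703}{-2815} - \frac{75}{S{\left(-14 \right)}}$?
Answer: $\frac{4722661}{458845} \approx 10.292$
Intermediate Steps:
$S{\left(d \right)} = -6 + \frac{d}{52}$ ($S{\left(d \right)} = -6 + \frac{d}{\left(-4\right) \left(-13\right)} = -6 + \frac{d}{52}$)
$\frac{4703}{-2815} - \frac{75}{S{\left(-14 \right)}} = \frac{4703}{-2815} - \frac{75}{-6 + \frac{1}{52} \left(-14\right)} = 4703 \left(- \frac{1}{2815}\right) - \frac{75}{-6 - \frac{7}{26}} = - \frac{4703}{2815} - \frac{75}{- \frac{163}{26}} = - \frac{4703}{2815} - - \frac{1950}{163} = - \frac{4703}{2815} + \frac{1950}{163} = \frac{4722661}{458845}$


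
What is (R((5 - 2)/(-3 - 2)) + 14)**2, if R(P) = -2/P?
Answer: 2704/9 ≈ 300.44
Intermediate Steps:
(R((5 - 2)/(-3 - 2)) + 14)**2 = (-2*(-3 - 2)/(5 - 2) + 14)**2 = (-2/(3/(-5)) + 14)**2 = (-2/(3*(-1/5)) + 14)**2 = (-2/(-3/5) + 14)**2 = (-2*(-5/3) + 14)**2 = (10/3 + 14)**2 = (52/3)**2 = 2704/9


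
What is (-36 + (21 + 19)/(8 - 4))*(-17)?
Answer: 442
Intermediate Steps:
(-36 + (21 + 19)/(8 - 4))*(-17) = (-36 + 40/4)*(-17) = (-36 + 40*(1/4))*(-17) = (-36 + 10)*(-17) = -26*(-17) = 442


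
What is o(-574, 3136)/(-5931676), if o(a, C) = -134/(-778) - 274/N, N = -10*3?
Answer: -27149/17305664730 ≈ -1.5688e-6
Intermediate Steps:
N = -30
o(a, C) = 54298/5835 (o(a, C) = -134/(-778) - 274/(-30) = -134*(-1/778) - 274*(-1/30) = 67/389 + 137/15 = 54298/5835)
o(-574, 3136)/(-5931676) = (54298/5835)/(-5931676) = (54298/5835)*(-1/5931676) = -27149/17305664730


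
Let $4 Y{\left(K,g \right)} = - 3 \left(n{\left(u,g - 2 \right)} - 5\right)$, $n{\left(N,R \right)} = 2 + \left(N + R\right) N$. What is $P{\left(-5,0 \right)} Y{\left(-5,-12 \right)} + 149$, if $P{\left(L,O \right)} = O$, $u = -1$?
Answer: $149$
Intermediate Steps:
$n{\left(N,R \right)} = 2 + N \left(N + R\right)$
$Y{\left(K,g \right)} = \frac{3 g}{4}$ ($Y{\left(K,g \right)} = \frac{\left(-3\right) \left(\left(2 + \left(-1\right)^{2} - \left(g - 2\right)\right) - 5\right)}{4} = \frac{\left(-3\right) \left(\left(2 + 1 - \left(-2 + g\right)\right) - 5\right)}{4} = \frac{\left(-3\right) \left(\left(5 - g\right) - 5\right)}{4} = \frac{\left(-3\right) \left(- g\right)}{4} = \frac{3 g}{4}$)
$P{\left(-5,0 \right)} Y{\left(-5,-12 \right)} + 149 = 0 \cdot \frac{3}{4} \left(-12\right) + 149 = 0 \left(-9\right) + 149 = 0 + 149 = 149$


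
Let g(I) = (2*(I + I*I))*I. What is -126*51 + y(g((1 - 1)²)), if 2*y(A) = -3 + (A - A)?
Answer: -12855/2 ≈ -6427.5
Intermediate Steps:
g(I) = I*(2*I + 2*I²) (g(I) = (2*(I + I²))*I = (2*I + 2*I²)*I = I*(2*I + 2*I²))
y(A) = -3/2 (y(A) = (-3 + (A - A))/2 = (-3 + 0)/2 = (½)*(-3) = -3/2)
-126*51 + y(g((1 - 1)²)) = -126*51 - 3/2 = -6426 - 3/2 = -12855/2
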